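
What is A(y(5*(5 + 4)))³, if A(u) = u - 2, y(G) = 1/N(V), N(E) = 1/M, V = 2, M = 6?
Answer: 64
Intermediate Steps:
N(E) = ⅙ (N(E) = 1/6 = ⅙)
y(G) = 6 (y(G) = 1/(⅙) = 6)
A(u) = -2 + u
A(y(5*(5 + 4)))³ = (-2 + 6)³ = 4³ = 64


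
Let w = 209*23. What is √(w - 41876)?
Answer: I*√37069 ≈ 192.53*I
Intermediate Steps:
w = 4807
√(w - 41876) = √(4807 - 41876) = √(-37069) = I*√37069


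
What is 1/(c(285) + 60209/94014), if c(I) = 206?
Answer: 94014/19427093 ≈ 0.0048393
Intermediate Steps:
1/(c(285) + 60209/94014) = 1/(206 + 60209/94014) = 1/(19427093/94014) = 94014/19427093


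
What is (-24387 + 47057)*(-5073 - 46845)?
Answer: -1176981060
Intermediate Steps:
(-24387 + 47057)*(-5073 - 46845) = 22670*(-51918) = -1176981060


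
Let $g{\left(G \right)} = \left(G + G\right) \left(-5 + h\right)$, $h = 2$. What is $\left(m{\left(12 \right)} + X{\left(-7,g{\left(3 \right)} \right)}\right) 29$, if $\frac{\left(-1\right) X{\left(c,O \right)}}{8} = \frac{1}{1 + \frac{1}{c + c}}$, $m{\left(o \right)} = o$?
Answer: $\frac{1276}{13} \approx 98.154$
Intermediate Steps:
$g{\left(G \right)} = - 6 G$ ($g{\left(G \right)} = \left(G + G\right) \left(-5 + 2\right) = 2 G \left(-3\right) = - 6 G$)
$X{\left(c,O \right)} = - \frac{8}{1 + \frac{1}{2 c}}$ ($X{\left(c,O \right)} = - \frac{8}{1 + \frac{1}{c + c}} = - \frac{8}{1 + \frac{1}{2 c}}$)
$\left(m{\left(12 \right)} + X{\left(-7,g{\left(3 \right)} \right)}\right) 29 = \left(12 - - \frac{112}{1 + 2 \left(-7\right)}\right) 29 = \left(12 - - \frac{112}{1 - 14}\right) 29 = \left(12 - - \frac{112}{-13}\right) 29 = \left(12 - \left(-112\right) \left(- \frac{1}{13}\right)\right) 29 = \left(12 - \frac{112}{13}\right) 29 = \frac{44}{13} \cdot 29 = \frac{1276}{13}$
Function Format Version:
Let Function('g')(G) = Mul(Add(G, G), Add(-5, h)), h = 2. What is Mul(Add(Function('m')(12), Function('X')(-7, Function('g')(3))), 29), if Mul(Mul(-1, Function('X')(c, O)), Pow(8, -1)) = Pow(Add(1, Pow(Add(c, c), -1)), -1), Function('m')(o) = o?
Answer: Rational(1276, 13) ≈ 98.154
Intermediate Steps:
Function('g')(G) = Mul(-6, G) (Function('g')(G) = Mul(Add(G, G), Add(-5, 2)) = Mul(Mul(2, G), -3) = Mul(-6, G))
Function('X')(c, O) = Mul(-8, Pow(Add(1, Mul(Rational(1, 2), Pow(c, -1))), -1)) (Function('X')(c, O) = Mul(-8, Pow(Add(1, Pow(Add(c, c), -1)), -1)) = Mul(-8, Pow(Add(1, Pow(Mul(2, c), -1)), -1)) = Mul(-8, Pow(Add(1, Mul(Rational(1, 2), Pow(c, -1))), -1)))
Mul(Add(Function('m')(12), Function('X')(-7, Function('g')(3))), 29) = Mul(Add(12, Mul(-16, -7, Pow(Add(1, Mul(2, -7)), -1))), 29) = Mul(Add(12, Mul(-16, -7, Pow(Add(1, -14), -1))), 29) = Mul(Add(12, Mul(-16, -7, Pow(-13, -1))), 29) = Mul(Add(12, Mul(-16, -7, Rational(-1, 13))), 29) = Mul(Add(12, Rational(-112, 13)), 29) = Mul(Rational(44, 13), 29) = Rational(1276, 13)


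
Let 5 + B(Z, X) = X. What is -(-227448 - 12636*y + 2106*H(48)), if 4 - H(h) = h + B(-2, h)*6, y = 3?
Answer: 901368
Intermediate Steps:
B(Z, X) = -5 + X
H(h) = 34 - 7*h (H(h) = 4 - (h + (-5 + h)*6) = 4 - (h + (-30 + 6*h)) = 4 - (-30 + 7*h) = 4 + (30 - 7*h) = 34 - 7*h)
-(-227448 - 12636*y + 2106*H(48)) = -(-193752 - 707616) = -2106/(1/((34 - 336) + 21*(-6))) = -2106/(1/(-302 - 126)) = -2106/(1/(-428)) = -2106/(-1/428) = -2106*(-428) = 901368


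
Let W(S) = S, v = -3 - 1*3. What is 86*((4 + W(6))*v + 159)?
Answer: 8514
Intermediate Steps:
v = -6 (v = -3 - 3 = -6)
86*((4 + W(6))*v + 159) = 86*((4 + 6)*(-6) + 159) = 86*(10*(-6) + 159) = 86*(-60 + 159) = 86*99 = 8514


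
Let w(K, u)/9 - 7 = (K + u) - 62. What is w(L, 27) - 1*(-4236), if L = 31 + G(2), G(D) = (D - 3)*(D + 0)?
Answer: 4245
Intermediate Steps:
G(D) = D*(-3 + D) (G(D) = (-3 + D)*D = D*(-3 + D))
L = 29 (L = 31 + 2*(-3 + 2) = 31 + 2*(-1) = 31 - 2 = 29)
w(K, u) = -495 + 9*K + 9*u (w(K, u) = 63 + 9*((K + u) - 62) = 63 + 9*(-62 + K + u) = 63 + (-558 + 9*K + 9*u) = -495 + 9*K + 9*u)
w(L, 27) - 1*(-4236) = (-495 + 9*29 + 9*27) - 1*(-4236) = (-495 + 261 + 243) + 4236 = 9 + 4236 = 4245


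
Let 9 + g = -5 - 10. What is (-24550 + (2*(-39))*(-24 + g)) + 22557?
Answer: 1751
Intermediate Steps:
g = -24 (g = -9 + (-5 - 10) = -9 - 15 = -24)
(-24550 + (2*(-39))*(-24 + g)) + 22557 = (-24550 + (2*(-39))*(-24 - 24)) + 22557 = (-24550 - 78*(-48)) + 22557 = (-24550 + 3744) + 22557 = -20806 + 22557 = 1751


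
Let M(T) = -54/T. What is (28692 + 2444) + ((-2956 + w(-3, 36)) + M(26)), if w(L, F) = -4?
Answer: 366261/13 ≈ 28174.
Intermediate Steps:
(28692 + 2444) + ((-2956 + w(-3, 36)) + M(26)) = (28692 + 2444) + ((-2956 - 4) - 54/26) = 31136 + (-2960 - 54*1/26) = 31136 + (-2960 - 27/13) = 31136 - 38507/13 = 366261/13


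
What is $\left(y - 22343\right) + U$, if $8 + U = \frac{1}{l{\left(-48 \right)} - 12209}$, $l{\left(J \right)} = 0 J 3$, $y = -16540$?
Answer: $- \frac{474820220}{12209} \approx -38891.0$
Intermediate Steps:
$l{\left(J \right)} = 0$ ($l{\left(J \right)} = 0 \cdot 3 = 0$)
$U = - \frac{97673}{12209}$ ($U = -8 + \frac{1}{0 - 12209} = -8 + \frac{1}{-12209} = -8 - \frac{1}{12209} = - \frac{97673}{12209} \approx -8.0001$)
$\left(y - 22343\right) + U = \left(-16540 - 22343\right) - \frac{97673}{12209} = -38883 - \frac{97673}{12209} = - \frac{474820220}{12209}$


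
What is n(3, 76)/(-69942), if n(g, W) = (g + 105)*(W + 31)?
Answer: -1926/11657 ≈ -0.16522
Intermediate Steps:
n(g, W) = (31 + W)*(105 + g) (n(g, W) = (105 + g)*(31 + W) = (31 + W)*(105 + g))
n(3, 76)/(-69942) = (3255 + 31*3 + 105*76 + 76*3)/(-69942) = (3255 + 93 + 7980 + 228)*(-1/69942) = 11556*(-1/69942) = -1926/11657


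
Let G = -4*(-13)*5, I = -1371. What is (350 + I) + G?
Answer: -761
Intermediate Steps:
G = 260 (G = 52*5 = 260)
(350 + I) + G = (350 - 1371) + 260 = -1021 + 260 = -761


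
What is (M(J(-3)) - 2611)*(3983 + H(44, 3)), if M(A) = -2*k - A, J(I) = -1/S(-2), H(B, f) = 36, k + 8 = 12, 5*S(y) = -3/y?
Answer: -31537093/3 ≈ -1.0512e+7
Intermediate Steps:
S(y) = -3/(5*y) (S(y) = (-3/y)/5 = -3/(5*y))
k = 4 (k = -8 + 12 = 4)
J(I) = -10/3 (J(I) = -1/((-3/5/(-2))) = -1/((-3/5*(-1/2))) = -1/3/10 = -1*10/3 = -10/3)
M(A) = -8 - A (M(A) = -2*4 - A = -8 - A)
(M(J(-3)) - 2611)*(3983 + H(44, 3)) = ((-8 - 1*(-10/3)) - 2611)*(3983 + 36) = ((-8 + 10/3) - 2611)*4019 = (-14/3 - 2611)*4019 = -7847/3*4019 = -31537093/3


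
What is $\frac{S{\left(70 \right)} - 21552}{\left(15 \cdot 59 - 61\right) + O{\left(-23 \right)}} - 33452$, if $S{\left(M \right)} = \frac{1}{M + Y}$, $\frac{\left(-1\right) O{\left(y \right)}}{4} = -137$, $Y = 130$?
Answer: $- \frac{9183539199}{274400} \approx -33468.0$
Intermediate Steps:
$O{\left(y \right)} = 548$ ($O{\left(y \right)} = \left(-4\right) \left(-137\right) = 548$)
$S{\left(M \right)} = \frac{1}{130 + M}$ ($S{\left(M \right)} = \frac{1}{M + 130} = \frac{1}{130 + M}$)
$\frac{S{\left(70 \right)} - 21552}{\left(15 \cdot 59 - 61\right) + O{\left(-23 \right)}} - 33452 = \frac{\frac{1}{130 + 70} - 21552}{\left(15 \cdot 59 - 61\right) + 548} - 33452 = \frac{\frac{1}{200} - 21552}{\left(885 - 61\right) + 548} - 33452 = \frac{\frac{1}{200} - 21552}{824 + 548} - 33452 = - \frac{4310399}{200 \cdot 1372} - 33452 = \left(- \frac{4310399}{200}\right) \frac{1}{1372} - 33452 = - \frac{4310399}{274400} - 33452 = - \frac{9183539199}{274400}$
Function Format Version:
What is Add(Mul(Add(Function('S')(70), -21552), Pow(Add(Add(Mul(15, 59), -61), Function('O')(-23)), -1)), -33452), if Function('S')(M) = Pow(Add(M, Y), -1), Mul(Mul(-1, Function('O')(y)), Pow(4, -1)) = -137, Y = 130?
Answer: Rational(-9183539199, 274400) ≈ -33468.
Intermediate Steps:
Function('O')(y) = 548 (Function('O')(y) = Mul(-4, -137) = 548)
Function('S')(M) = Pow(Add(130, M), -1) (Function('S')(M) = Pow(Add(M, 130), -1) = Pow(Add(130, M), -1))
Add(Mul(Add(Function('S')(70), -21552), Pow(Add(Add(Mul(15, 59), -61), Function('O')(-23)), -1)), -33452) = Add(Mul(Add(Pow(Add(130, 70), -1), -21552), Pow(Add(Add(Mul(15, 59), -61), 548), -1)), -33452) = Add(Mul(Add(Pow(200, -1), -21552), Pow(Add(Add(885, -61), 548), -1)), -33452) = Add(Mul(Add(Rational(1, 200), -21552), Pow(Add(824, 548), -1)), -33452) = Add(Mul(Rational(-4310399, 200), Pow(1372, -1)), -33452) = Add(Mul(Rational(-4310399, 200), Rational(1, 1372)), -33452) = Add(Rational(-4310399, 274400), -33452) = Rational(-9183539199, 274400)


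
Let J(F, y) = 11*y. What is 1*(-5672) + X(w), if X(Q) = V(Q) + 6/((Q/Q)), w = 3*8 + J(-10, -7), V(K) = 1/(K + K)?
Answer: -600597/106 ≈ -5666.0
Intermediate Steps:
V(K) = 1/(2*K)
w = -53 (w = 3*8 + 11*(-7) = 24 - 77 = -53)
X(Q) = 6 + 1/(2*Q) (X(Q) = 1/(2*Q) + 6/((Q/Q)) = 1/(2*Q) + 6/1 = 1/(2*Q) + 6*1 = 1/(2*Q) + 6 = 6 + 1/(2*Q))
1*(-5672) + X(w) = 1*(-5672) + (6 + (½)/(-53)) = -5672 + (6 + (½)*(-1/53)) = -5672 + (6 - 1/106) = -5672 + 635/106 = -600597/106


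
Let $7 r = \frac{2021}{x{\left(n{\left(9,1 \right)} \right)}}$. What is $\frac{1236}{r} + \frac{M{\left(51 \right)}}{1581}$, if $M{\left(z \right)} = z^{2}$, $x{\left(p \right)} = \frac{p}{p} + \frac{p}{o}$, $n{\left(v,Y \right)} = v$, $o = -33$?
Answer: $\frac{3279477}{689161} \approx 4.7587$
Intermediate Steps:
$x{\left(p \right)} = 1 - \frac{p}{33}$ ($x{\left(p \right)} = \frac{p}{p} + \frac{p}{-33} = 1 + p \left(- \frac{1}{33}\right) = 1 - \frac{p}{33}$)
$r = \frac{22231}{56}$ ($r = \frac{2021 \frac{1}{1 - \frac{3}{11}}}{7} = \frac{2021 \frac{1}{\frac{8}{11}}}{7} = \frac{2021 \cdot \frac{11}{8}}{7} = \frac{1}{7} \cdot \frac{22231}{8} = \frac{22231}{56} \approx 396.98$)
$\frac{1236}{r} + \frac{M{\left(51 \right)}}{1581} = \frac{1236}{\frac{22231}{56}} + \frac{51^{2}}{1581} = 1236 \cdot \frac{56}{22231} + 2601 \cdot \frac{1}{1581} = \frac{69216}{22231} + \frac{51}{31} = \frac{3279477}{689161}$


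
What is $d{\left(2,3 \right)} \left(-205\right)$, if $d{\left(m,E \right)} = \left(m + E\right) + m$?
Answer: $-1435$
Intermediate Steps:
$d{\left(m,E \right)} = E + 2 m$ ($d{\left(m,E \right)} = \left(E + m\right) + m = E + 2 m$)
$d{\left(2,3 \right)} \left(-205\right) = \left(3 + 2 \cdot 2\right) \left(-205\right) = \left(3 + 4\right) \left(-205\right) = 7 \left(-205\right) = -1435$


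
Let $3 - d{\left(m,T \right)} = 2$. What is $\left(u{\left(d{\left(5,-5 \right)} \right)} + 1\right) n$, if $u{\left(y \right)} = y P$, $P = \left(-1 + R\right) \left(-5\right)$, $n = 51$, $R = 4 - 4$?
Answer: $306$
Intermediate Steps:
$R = 0$ ($R = 4 - 4 = 0$)
$d{\left(m,T \right)} = 1$ ($d{\left(m,T \right)} = 3 - 2 = 1$)
$P = 5$ ($P = \left(-1 + 0\right) \left(-5\right) = \left(-1\right) \left(-5\right) = 5$)
$u{\left(y \right)} = 5 y$ ($u{\left(y \right)} = y 5 = 5 y$)
$\left(u{\left(d{\left(5,-5 \right)} \right)} + 1\right) n = \left(5 \cdot 1 + 1\right) 51 = \left(5 + 1\right) 51 = 6 \cdot 51 = 306$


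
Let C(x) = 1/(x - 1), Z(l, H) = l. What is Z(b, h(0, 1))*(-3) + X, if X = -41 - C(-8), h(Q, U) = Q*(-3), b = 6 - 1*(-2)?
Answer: -584/9 ≈ -64.889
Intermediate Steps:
b = 8 (b = 6 + 2 = 8)
h(Q, U) = -3*Q
C(x) = 1/(-1 + x)
X = -368/9 (X = -41 - 1/(-1 - 8) = -41 - 1/(-9) = -41 - 1*(-⅑) = -41 + ⅑ = -368/9 ≈ -40.889)
Z(b, h(0, 1))*(-3) + X = 8*(-3) - 368/9 = -24 - 368/9 = -584/9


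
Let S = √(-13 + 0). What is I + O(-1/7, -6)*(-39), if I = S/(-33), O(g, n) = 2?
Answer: -78 - I*√13/33 ≈ -78.0 - 0.10926*I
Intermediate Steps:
S = I*√13 (S = √(-13) = I*√13 ≈ 3.6056*I)
I = -I*√13/33 (I = (I*√13)/(-33) = (I*√13)*(-1/33) = -I*√13/33 ≈ -0.10926*I)
I + O(-1/7, -6)*(-39) = -I*√13/33 + 2*(-39) = -I*√13/33 - 78 = -78 - I*√13/33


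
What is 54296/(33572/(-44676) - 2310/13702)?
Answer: -11108732076/188237 ≈ -59015.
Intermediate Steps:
54296/(33572/(-44676) - 2310/13702) = 54296/(33572*(-1/44676) - 2310*1/13702) = 54296/(-8393/11169 - 1155/6851) = 54296/(-4141214/4501107) = 54296*(-4501107/4141214) = -11108732076/188237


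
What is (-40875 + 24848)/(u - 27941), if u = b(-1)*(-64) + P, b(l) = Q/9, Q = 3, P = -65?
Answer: 48081/84082 ≈ 0.57183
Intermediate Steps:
b(l) = 1/3 (b(l) = 3/9 = 3*(1/9) = 1/3)
u = -259/3 (u = (1/3)*(-64) - 65 = -64/3 - 65 = -259/3 ≈ -86.333)
(-40875 + 24848)/(u - 27941) = (-40875 + 24848)/(-259/3 - 27941) = -16027/(-84082/3) = -16027*(-3/84082) = 48081/84082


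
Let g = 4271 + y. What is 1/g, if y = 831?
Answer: 1/5102 ≈ 0.00019600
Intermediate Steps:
g = 5102 (g = 4271 + 831 = 5102)
1/g = 1/5102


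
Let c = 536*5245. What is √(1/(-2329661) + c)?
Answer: √15257934316420576059/2329661 ≈ 1676.7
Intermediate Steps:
c = 2811320
√(1/(-2329661) + c) = √(1/(-2329661) + 2811320) = √(-1/2329661 + 2811320) = √(6549422562519/2329661) = √15257934316420576059/2329661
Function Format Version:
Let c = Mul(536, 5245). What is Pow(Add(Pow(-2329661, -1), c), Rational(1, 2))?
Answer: Mul(Rational(1, 2329661), Pow(15257934316420576059, Rational(1, 2))) ≈ 1676.7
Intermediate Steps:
c = 2811320
Pow(Add(Pow(-2329661, -1), c), Rational(1, 2)) = Pow(Add(Pow(-2329661, -1), 2811320), Rational(1, 2)) = Pow(Add(Rational(-1, 2329661), 2811320), Rational(1, 2)) = Pow(Rational(6549422562519, 2329661), Rational(1, 2)) = Mul(Rational(1, 2329661), Pow(15257934316420576059, Rational(1, 2)))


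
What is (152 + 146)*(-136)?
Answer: -40528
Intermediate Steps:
(152 + 146)*(-136) = 298*(-136) = -40528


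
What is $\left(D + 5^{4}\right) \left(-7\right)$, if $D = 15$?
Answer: $-4480$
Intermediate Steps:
$\left(D + 5^{4}\right) \left(-7\right) = \left(15 + 5^{4}\right) \left(-7\right) = \left(15 + 625\right) \left(-7\right) = 640 \left(-7\right) = -4480$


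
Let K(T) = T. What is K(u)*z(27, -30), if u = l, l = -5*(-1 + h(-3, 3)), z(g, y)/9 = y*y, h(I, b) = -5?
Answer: 243000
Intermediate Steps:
z(g, y) = 9*y² (z(g, y) = 9*(y*y) = 9*y²)
l = 30 (l = -5*(-1 - 5) = -5*(-6) = 30)
u = 30
K(u)*z(27, -30) = 30*(9*(-30)²) = 30*(9*900) = 30*8100 = 243000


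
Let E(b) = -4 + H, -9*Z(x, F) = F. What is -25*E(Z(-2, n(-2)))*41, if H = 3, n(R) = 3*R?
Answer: 1025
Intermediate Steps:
Z(x, F) = -F/9
E(b) = -1 (E(b) = -4 + 3 = -1)
-25*E(Z(-2, n(-2)))*41 = -25*(-1)*41 = 25*41 = 1025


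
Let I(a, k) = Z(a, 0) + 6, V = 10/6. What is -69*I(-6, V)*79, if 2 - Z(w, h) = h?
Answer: -43608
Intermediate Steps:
V = 5/3 (V = 10*(⅙) = 5/3 ≈ 1.6667)
Z(w, h) = 2 - h
I(a, k) = 8 (I(a, k) = (2 - 1*0) + 6 = (2 + 0) + 6 = 2 + 6 = 8)
-69*I(-6, V)*79 = -69*8*79 = -552*79 = -43608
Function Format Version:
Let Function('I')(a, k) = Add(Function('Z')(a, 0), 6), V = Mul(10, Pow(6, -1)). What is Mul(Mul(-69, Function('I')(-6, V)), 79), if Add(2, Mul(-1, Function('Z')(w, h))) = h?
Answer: -43608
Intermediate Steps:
V = Rational(5, 3) (V = Mul(10, Rational(1, 6)) = Rational(5, 3) ≈ 1.6667)
Function('Z')(w, h) = Add(2, Mul(-1, h))
Function('I')(a, k) = 8 (Function('I')(a, k) = Add(Add(2, Mul(-1, 0)), 6) = Add(Add(2, 0), 6) = Add(2, 6) = 8)
Mul(Mul(-69, Function('I')(-6, V)), 79) = Mul(Mul(-69, 8), 79) = Mul(-552, 79) = -43608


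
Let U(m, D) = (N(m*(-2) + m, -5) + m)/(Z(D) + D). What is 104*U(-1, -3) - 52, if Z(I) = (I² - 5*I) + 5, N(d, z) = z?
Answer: -76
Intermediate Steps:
Z(I) = 5 + I² - 5*I
U(m, D) = (-5 + m)/(5 + D² - 4*D) (U(m, D) = (-5 + m)/((5 + D² - 5*D) + D) = (-5 + m)/(5 + D² - 4*D))
104*U(-1, -3) - 52 = 104*((-5 - 1)/(5 + (-3)² - 4*(-3))) - 52 = 104*(-6/(5 + 9 + 12)) - 52 = 104*(-6/26) - 52 = 104*((1/26)*(-6)) - 52 = 104*(-3/13) - 52 = -24 - 52 = -76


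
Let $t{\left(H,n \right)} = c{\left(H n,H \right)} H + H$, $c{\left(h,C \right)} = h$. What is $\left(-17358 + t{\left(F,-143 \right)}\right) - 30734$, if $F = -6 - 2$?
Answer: $-57252$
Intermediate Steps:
$F = -8$
$t{\left(H,n \right)} = H + n H^{2}$ ($t{\left(H,n \right)} = H n H + H = n H^{2} + H = H + n H^{2}$)
$\left(-17358 + t{\left(F,-143 \right)}\right) - 30734 = \left(-17358 - 8 \left(1 - -1144\right)\right) - 30734 = \left(-17358 - 8 \left(1 + 1144\right)\right) - 30734 = \left(-17358 - 9160\right) - 30734 = -26518 - 30734 = -57252$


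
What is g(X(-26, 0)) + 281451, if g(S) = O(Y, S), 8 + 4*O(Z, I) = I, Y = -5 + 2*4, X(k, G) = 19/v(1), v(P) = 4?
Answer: 4503203/16 ≈ 2.8145e+5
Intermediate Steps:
X(k, G) = 19/4
Y = 3 (Y = -5 + 8 = 3)
O(Z, I) = -2 + I/4
g(S) = -2 + S/4
g(X(-26, 0)) + 281451 = (-2 + (¼)*(19/4)) + 281451 = (-2 + 19/16) + 281451 = -13/16 + 281451 = 4503203/16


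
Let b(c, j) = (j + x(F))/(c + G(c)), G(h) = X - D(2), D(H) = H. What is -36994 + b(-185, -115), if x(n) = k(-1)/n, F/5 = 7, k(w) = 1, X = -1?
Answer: -60854124/1645 ≈ -36993.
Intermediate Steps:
F = 35 (F = 5*7 = 35)
x(n) = 1/n
G(h) = -3 (G(h) = -1 - 1*2 = -1 - 2 = -3)
b(c, j) = (1/35 + j)/(-3 + c) (b(c, j) = (j + 1/35)/(c - 3) = (j + 1/35)/(-3 + c) = (1/35 + j)/(-3 + c))
-36994 + b(-185, -115) = -36994 + (1/35 - 115)/(-3 - 185) = -36994 - 4024/35/(-188) = -36994 - 1/188*(-4024/35) = -36994 + 1006/1645 = -60854124/1645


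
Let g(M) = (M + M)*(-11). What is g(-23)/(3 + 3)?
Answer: 253/3 ≈ 84.333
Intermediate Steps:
g(M) = -22*M (g(M) = (2*M)*(-11) = -22*M)
g(-23)/(3 + 3) = (-22*(-23))/(3 + 3) = 506/6 = (⅙)*506 = 253/3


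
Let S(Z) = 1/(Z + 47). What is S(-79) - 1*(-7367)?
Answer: 235743/32 ≈ 7367.0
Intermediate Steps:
S(Z) = 1/(47 + Z)
S(-79) - 1*(-7367) = 1/(47 - 79) - 1*(-7367) = 1/(-32) + 7367 = -1/32 + 7367 = 235743/32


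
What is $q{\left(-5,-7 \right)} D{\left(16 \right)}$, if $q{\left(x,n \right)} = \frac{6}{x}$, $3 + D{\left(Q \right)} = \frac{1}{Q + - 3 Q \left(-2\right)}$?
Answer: $\frac{201}{56} \approx 3.5893$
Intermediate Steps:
$D{\left(Q \right)} = -3 + \frac{1}{7 Q}$ ($D{\left(Q \right)} = -3 + \frac{1}{Q + - 3 Q \left(-2\right)} = -3 + \frac{1}{Q + 6 Q} = -3 + \frac{1}{7 Q}$)
$q{\left(-5,-7 \right)} D{\left(16 \right)} = \frac{6}{-5} \left(-3 + \frac{1}{7 \cdot 16}\right) = 6 \left(- \frac{1}{5}\right) \left(-3 + \frac{1}{7} \cdot \frac{1}{16}\right) = - \frac{6 \left(-3 + \frac{1}{112}\right)}{5} = \left(- \frac{6}{5}\right) \left(- \frac{335}{112}\right) = \frac{201}{56}$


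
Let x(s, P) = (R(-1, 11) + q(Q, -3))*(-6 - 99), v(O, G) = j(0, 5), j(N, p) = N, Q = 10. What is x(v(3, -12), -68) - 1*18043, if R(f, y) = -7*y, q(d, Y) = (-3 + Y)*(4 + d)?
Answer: -1138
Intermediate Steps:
v(O, G) = 0
x(s, P) = 16905 (x(s, P) = (-7*11 + (-12 - 3*10 + 4*(-3) - 3*10))*(-6 - 99) = (-77 + (-12 - 30 - 12 - 30))*(-105) = (-77 - 84)*(-105) = -161*(-105) = 16905)
x(v(3, -12), -68) - 1*18043 = 16905 - 1*18043 = 16905 - 18043 = -1138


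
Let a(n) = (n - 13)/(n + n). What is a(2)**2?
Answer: 121/16 ≈ 7.5625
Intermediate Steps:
a(n) = (-13 + n)/(2*n) (a(n) = (-13 + n)/((2*n)) = (-13 + n)*(1/(2*n)) = (-13 + n)/(2*n))
a(2)**2 = ((1/2)*(-13 + 2)/2)**2 = ((1/2)*(1/2)*(-11))**2 = (-11/4)**2 = 121/16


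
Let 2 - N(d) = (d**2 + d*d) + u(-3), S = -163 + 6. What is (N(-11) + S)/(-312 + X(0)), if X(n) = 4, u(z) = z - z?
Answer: 397/308 ≈ 1.2890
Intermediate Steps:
S = -157
u(z) = 0
N(d) = 2 - 2*d**2 (N(d) = 2 - ((d**2 + d*d) + 0) = 2 - ((d**2 + d**2) + 0) = 2 - (2*d**2 + 0) = 2 - 2*d**2)
(N(-11) + S)/(-312 + X(0)) = ((2 - 2*(-11)**2) - 157)/(-312 + 4) = ((2 - 2*121) - 157)/(-308) = ((2 - 242) - 157)*(-1/308) = (-240 - 157)*(-1/308) = -397*(-1/308) = 397/308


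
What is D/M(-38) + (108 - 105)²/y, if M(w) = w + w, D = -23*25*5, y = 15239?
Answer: 43812809/1158164 ≈ 37.830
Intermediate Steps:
D = -2875 (D = -575*5 = -2875)
M(w) = 2*w
D/M(-38) + (108 - 105)²/y = -2875/(2*(-38)) + (108 - 105)²/15239 = -2875/(-76) + 3²*(1/15239) = -2875*(-1/76) + 9*(1/15239) = 2875/76 + 9/15239 = 43812809/1158164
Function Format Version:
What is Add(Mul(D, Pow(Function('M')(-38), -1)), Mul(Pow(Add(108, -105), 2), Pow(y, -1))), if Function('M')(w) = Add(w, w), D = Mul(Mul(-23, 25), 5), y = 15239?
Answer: Rational(43812809, 1158164) ≈ 37.830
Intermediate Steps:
D = -2875 (D = Mul(-575, 5) = -2875)
Function('M')(w) = Mul(2, w)
Add(Mul(D, Pow(Function('M')(-38), -1)), Mul(Pow(Add(108, -105), 2), Pow(y, -1))) = Add(Mul(-2875, Pow(Mul(2, -38), -1)), Mul(Pow(Add(108, -105), 2), Pow(15239, -1))) = Add(Mul(-2875, Pow(-76, -1)), Mul(Pow(3, 2), Rational(1, 15239))) = Add(Mul(-2875, Rational(-1, 76)), Mul(9, Rational(1, 15239))) = Add(Rational(2875, 76), Rational(9, 15239)) = Rational(43812809, 1158164)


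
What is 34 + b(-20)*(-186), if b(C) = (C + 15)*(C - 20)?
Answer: -37166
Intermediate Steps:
b(C) = (-20 + C)*(15 + C) (b(C) = (15 + C)*(-20 + C) = (-20 + C)*(15 + C))
34 + b(-20)*(-186) = 34 + (-300 + (-20)**2 - 5*(-20))*(-186) = 34 + (-300 + 400 + 100)*(-186) = 34 + 200*(-186) = 34 - 37200 = -37166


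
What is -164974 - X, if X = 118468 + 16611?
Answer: -300053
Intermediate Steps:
X = 135079
-164974 - X = -164974 - 1*135079 = -164974 - 135079 = -300053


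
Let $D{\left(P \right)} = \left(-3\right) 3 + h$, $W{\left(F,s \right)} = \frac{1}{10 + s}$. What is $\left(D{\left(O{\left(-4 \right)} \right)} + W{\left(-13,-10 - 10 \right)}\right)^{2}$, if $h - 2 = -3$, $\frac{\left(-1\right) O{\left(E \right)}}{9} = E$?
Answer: $\frac{10201}{100} \approx 102.01$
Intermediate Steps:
$O{\left(E \right)} = - 9 E$
$h = -1$ ($h = 2 - 3 = -1$)
$D{\left(P \right)} = -10$ ($D{\left(P \right)} = \left(-3\right) 3 - 1 = -9 - 1 = -10$)
$\left(D{\left(O{\left(-4 \right)} \right)} + W{\left(-13,-10 - 10 \right)}\right)^{2} = \left(-10 + \frac{1}{10 - 20}\right)^{2} = \left(-10 + \frac{1}{-10}\right)^{2} = \left(-10 - \frac{1}{10}\right)^{2} = \left(- \frac{101}{10}\right)^{2} = \frac{10201}{100}$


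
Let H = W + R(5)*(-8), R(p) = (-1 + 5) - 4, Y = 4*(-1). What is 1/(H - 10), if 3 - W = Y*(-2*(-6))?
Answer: 1/41 ≈ 0.024390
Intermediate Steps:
Y = -4
R(p) = 0 (R(p) = 4 - 4 = 0)
W = 51 (W = 3 - (-4)*(-2*(-6)) = 3 - (-4)*12 = 3 - 1*(-48) = 3 + 48 = 51)
H = 51 (H = 51 + 0*(-8) = 51 + 0 = 51)
1/(H - 10) = 1/(51 - 10) = 1/41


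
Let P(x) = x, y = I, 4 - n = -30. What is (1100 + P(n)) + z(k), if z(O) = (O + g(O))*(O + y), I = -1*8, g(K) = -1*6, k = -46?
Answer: 3942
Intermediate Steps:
n = 34 (n = 4 - 1*(-30) = 4 + 30 = 34)
g(K) = -6
I = -8
y = -8
z(O) = (-8 + O)*(-6 + O) (z(O) = (O - 6)*(O - 8) = (-6 + O)*(-8 + O) = (-8 + O)*(-6 + O))
(1100 + P(n)) + z(k) = (1100 + 34) + (48 + (-46)² - 14*(-46)) = 1134 + (48 + 2116 + 644) = 1134 + 2808 = 3942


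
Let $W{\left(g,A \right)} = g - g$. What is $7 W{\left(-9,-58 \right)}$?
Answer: $0$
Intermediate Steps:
$W{\left(g,A \right)} = 0$
$7 W{\left(-9,-58 \right)} = 7 \cdot 0 = 0$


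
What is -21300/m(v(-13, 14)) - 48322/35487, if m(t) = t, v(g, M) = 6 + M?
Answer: -37841977/35487 ≈ -1066.4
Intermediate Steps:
-21300/m(v(-13, 14)) - 48322/35487 = -21300/(6 + 14) - 48322/35487 = -21300/20 - 48322*1/35487 = -21300*1/20 - 48322/35487 = -1065 - 48322/35487 = -37841977/35487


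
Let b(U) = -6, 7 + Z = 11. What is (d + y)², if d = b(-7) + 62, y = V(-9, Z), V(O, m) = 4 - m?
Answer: 3136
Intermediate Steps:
Z = 4 (Z = -7 + 11 = 4)
y = 0 (y = 4 - 1*4 = 4 - 4 = 0)
d = 56 (d = -6 + 62 = 56)
(d + y)² = (56 + 0)² = 56² = 3136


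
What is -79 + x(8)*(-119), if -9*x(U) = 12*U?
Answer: 3571/3 ≈ 1190.3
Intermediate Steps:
x(U) = -4*U/3
-79 + x(8)*(-119) = -79 - 4/3*8*(-119) = -79 - 32/3*(-119) = -79 + 3808/3 = 3571/3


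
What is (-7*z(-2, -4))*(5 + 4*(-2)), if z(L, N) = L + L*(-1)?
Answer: 0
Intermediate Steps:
z(L, N) = 0 (z(L, N) = L - L = 0)
(-7*z(-2, -4))*(5 + 4*(-2)) = (-7*0)*(5 + 4*(-2)) = 0*(5 - 8) = 0*(-3) = 0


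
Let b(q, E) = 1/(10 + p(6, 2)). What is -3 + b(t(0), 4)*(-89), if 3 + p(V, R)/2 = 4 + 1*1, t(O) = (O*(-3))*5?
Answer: -131/14 ≈ -9.3571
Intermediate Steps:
t(O) = -15*O (t(O) = -3*O*5 = -15*O)
p(V, R) = 4 (p(V, R) = -6 + 2*(4 + 1*1) = -6 + 2*(4 + 1) = -6 + 2*5 = -6 + 10 = 4)
b(q, E) = 1/14 (b(q, E) = 1/(10 + 4) = 1/14)
-3 + b(t(0), 4)*(-89) = -3 + (1/14)*(-89) = -3 - 89/14 = -131/14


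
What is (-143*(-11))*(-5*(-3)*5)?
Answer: 117975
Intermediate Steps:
(-143*(-11))*(-5*(-3)*5) = 1573*(15*5) = 1573*75 = 117975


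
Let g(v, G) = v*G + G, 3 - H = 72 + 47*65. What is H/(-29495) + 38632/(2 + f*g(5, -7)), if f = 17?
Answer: -142153319/2625055 ≈ -54.153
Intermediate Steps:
H = -3124 (H = 3 - (72 + 47*65) = 3 - (72 + 3055) = 3 - 1*3127 = 3 - 3127 = -3124)
g(v, G) = G + G*v (g(v, G) = G*v + G = G + G*v)
H/(-29495) + 38632/(2 + f*g(5, -7)) = -3124/(-29495) + 38632/(2 + 17*(-7*(1 + 5))) = -3124*(-1/29495) + 38632/(2 + 17*(-7*6)) = 3124/29495 + 38632/(2 + 17*(-42)) = 3124/29495 + 38632/(2 - 714) = 3124/29495 + 38632/(-712) = 3124/29495 + 38632*(-1/712) = 3124/29495 - 4829/89 = -142153319/2625055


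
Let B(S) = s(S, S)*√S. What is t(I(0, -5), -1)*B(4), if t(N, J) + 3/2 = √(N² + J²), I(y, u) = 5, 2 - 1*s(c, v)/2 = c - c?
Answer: -12 + 8*√26 ≈ 28.792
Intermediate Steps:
s(c, v) = 4 (s(c, v) = 4 - 2*(c - c) = 4 - 2*0 = 4 + 0 = 4)
B(S) = 4*√S
t(N, J) = -3/2 + √(J² + N²) (t(N, J) = -3/2 + √(N² + J²) = -3/2 + √(J² + N²))
t(I(0, -5), -1)*B(4) = (-3/2 + √((-1)² + 5²))*(4*√4) = (-3/2 + √(1 + 25))*(4*2) = (-3/2 + √26)*8 = -12 + 8*√26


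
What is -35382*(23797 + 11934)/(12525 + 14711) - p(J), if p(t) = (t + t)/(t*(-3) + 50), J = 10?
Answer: -632130739/13618 ≈ -46419.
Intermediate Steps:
p(t) = 2*t/(50 - 3*t) (p(t) = (2*t)/(-3*t + 50) = (2*t)/(50 - 3*t) = 2*t/(50 - 3*t))
-35382*(23797 + 11934)/(12525 + 14711) - p(J) = -35382*(23797 + 11934)/(12525 + 14711) - (-2)*10/(-50 + 3*10) = -35382/(27236/35731) - (-2)*10/(-50 + 30) = -35382/(27236*(1/35731)) - (-2)*10/(-20) = -35382/27236/35731 - (-2)*10*(-1)/20 = -35382*35731/27236 - 1*1 = -632117121/13618 - 1 = -632130739/13618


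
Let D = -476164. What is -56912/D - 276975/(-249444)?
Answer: 312140771/253795412 ≈ 1.2299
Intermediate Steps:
-56912/D - 276975/(-249444) = -56912/(-476164) - 276975/(-249444) = -56912*(-1/476164) - 276975*(-1/249444) = 14228/119041 + 30775/27716 = 312140771/253795412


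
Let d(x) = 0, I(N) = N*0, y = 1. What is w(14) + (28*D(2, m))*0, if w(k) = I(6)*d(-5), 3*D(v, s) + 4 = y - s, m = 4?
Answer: 0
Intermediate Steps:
I(N) = 0
D(v, s) = -1 - s/3 (D(v, s) = -4/3 + (1 - s)/3 = -4/3 + (1/3 - s/3) = -1 - s/3)
w(k) = 0 (w(k) = 0*0 = 0)
w(14) + (28*D(2, m))*0 = 0 + (28*(-1 - 1/3*4))*0 = 0 + (28*(-1 - 4/3))*0 = 0 + (28*(-7/3))*0 = 0 - 196/3*0 = 0 + 0 = 0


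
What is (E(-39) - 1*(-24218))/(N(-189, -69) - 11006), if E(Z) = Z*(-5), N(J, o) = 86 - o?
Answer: -24413/10851 ≈ -2.2498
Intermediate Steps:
E(Z) = -5*Z
(E(-39) - 1*(-24218))/(N(-189, -69) - 11006) = (-5*(-39) - 1*(-24218))/((86 - 1*(-69)) - 11006) = (195 + 24218)/((86 + 69) - 11006) = 24413/(155 - 11006) = 24413/(-10851) = 24413*(-1/10851) = -24413/10851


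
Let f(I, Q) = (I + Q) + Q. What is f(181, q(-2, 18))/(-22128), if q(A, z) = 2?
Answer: -185/22128 ≈ -0.0083604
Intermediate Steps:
f(I, Q) = I + 2*Q
f(181, q(-2, 18))/(-22128) = (181 + 2*2)/(-22128) = (181 + 4)*(-1/22128) = 185*(-1/22128) = -185/22128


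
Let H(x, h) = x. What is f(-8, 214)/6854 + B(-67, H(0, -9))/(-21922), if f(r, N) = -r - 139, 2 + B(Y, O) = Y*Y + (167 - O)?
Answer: -17385149/75126694 ≈ -0.23141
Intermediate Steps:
B(Y, O) = 165 + Y**2 - O (B(Y, O) = -2 + (Y*Y + (167 - O)) = -2 + (Y**2 + (167 - O)) = -2 + (167 + Y**2 - O) = 165 + Y**2 - O)
f(r, N) = -139 - r
f(-8, 214)/6854 + B(-67, H(0, -9))/(-21922) = (-139 - 1*(-8))/6854 + (165 + (-67)**2 - 1*0)/(-21922) = (-139 + 8)*(1/6854) + (165 + 4489 + 0)*(-1/21922) = -131*1/6854 + 4654*(-1/21922) = -131/6854 - 2327/10961 = -17385149/75126694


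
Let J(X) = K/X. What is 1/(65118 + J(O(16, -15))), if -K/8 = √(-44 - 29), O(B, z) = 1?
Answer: 32559/2120179298 + 2*I*√73/1060089649 ≈ 1.5357e-5 + 1.6119e-8*I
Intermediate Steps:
K = -8*I*√73 (K = -8*√(-44 - 29) = -8*I*√73 ≈ -68.352*I)
J(X) = -8*I*√73/X (J(X) = (-8*I*√73)/X = -8*I*√73/X)
1/(65118 + J(O(16, -15))) = 1/(65118 - 8*I*√73/1) = 1/(65118 - 8*I*√73*1) = 1/(65118 - 8*I*√73)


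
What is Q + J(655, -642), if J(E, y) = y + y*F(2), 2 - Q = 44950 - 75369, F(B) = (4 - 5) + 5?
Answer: 27211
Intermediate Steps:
F(B) = 4 (F(B) = -1 + 5 = 4)
Q = 30421 (Q = 2 - (44950 - 75369) = 2 - 1*(-30419) = 2 + 30419 = 30421)
J(E, y) = 5*y (J(E, y) = y + y*4 = y + 4*y = 5*y)
Q + J(655, -642) = 30421 + 5*(-642) = 30421 - 3210 = 27211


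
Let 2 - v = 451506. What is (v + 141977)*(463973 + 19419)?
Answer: -149622875584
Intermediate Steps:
v = -451504 (v = 2 - 1*451506 = 2 - 451506 = -451504)
(v + 141977)*(463973 + 19419) = (-451504 + 141977)*(463973 + 19419) = -309527*483392 = -149622875584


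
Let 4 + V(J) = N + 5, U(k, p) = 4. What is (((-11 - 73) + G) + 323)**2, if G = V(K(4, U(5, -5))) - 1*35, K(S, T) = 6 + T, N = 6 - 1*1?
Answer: 44100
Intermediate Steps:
N = 5 (N = 6 - 1 = 5)
V(J) = 6 (V(J) = -4 + (5 + 5) = -4 + 10 = 6)
G = -29 (G = 6 - 1*35 = 6 - 35 = -29)
(((-11 - 73) + G) + 323)**2 = (((-11 - 73) - 29) + 323)**2 = ((-84 - 29) + 323)**2 = (-113 + 323)**2 = 210**2 = 44100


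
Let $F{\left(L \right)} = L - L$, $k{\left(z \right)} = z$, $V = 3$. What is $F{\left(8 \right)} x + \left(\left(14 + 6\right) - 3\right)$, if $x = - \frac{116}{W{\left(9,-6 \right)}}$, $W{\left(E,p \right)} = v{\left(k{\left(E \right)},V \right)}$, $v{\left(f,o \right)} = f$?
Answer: $17$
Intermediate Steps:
$W{\left(E,p \right)} = E$
$F{\left(L \right)} = 0$
$x = - \frac{116}{9} \approx -12.889$
$F{\left(8 \right)} x + \left(\left(14 + 6\right) - 3\right) = 0 \left(- \frac{116}{9}\right) + \left(\left(14 + 6\right) - 3\right) = 0 + \left(20 - 3\right) = 0 + 17 = 17$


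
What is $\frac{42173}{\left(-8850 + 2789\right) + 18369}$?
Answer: $\frac{233}{68} \approx 3.4265$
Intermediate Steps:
$\frac{42173}{\left(-8850 + 2789\right) + 18369} = \frac{42173}{-6061 + 18369} = \frac{42173}{12308} = 42173 \cdot \frac{1}{12308} = \frac{233}{68}$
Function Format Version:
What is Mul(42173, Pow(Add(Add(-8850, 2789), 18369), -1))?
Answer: Rational(233, 68) ≈ 3.4265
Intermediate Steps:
Mul(42173, Pow(Add(Add(-8850, 2789), 18369), -1)) = Mul(42173, Pow(Add(-6061, 18369), -1)) = Mul(42173, Pow(12308, -1)) = Mul(42173, Rational(1, 12308)) = Rational(233, 68)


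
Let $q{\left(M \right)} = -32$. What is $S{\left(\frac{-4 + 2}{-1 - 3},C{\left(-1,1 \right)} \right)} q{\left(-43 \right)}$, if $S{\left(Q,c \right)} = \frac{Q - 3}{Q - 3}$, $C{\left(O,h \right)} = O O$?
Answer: $-32$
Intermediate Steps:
$C{\left(O,h \right)} = O^{2}$
$S{\left(Q,c \right)} = 1$ ($S{\left(Q,c \right)} = \frac{-3 + Q}{-3 + Q} = 1$)
$S{\left(\frac{-4 + 2}{-1 - 3},C{\left(-1,1 \right)} \right)} q{\left(-43 \right)} = 1 \left(-32\right) = -32$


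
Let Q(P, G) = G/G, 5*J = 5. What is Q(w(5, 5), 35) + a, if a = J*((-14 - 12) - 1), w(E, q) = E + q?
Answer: -26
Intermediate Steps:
J = 1 (J = (1/5)*5 = 1)
Q(P, G) = 1
a = -27 (a = 1*((-14 - 12) - 1) = 1*(-26 - 1) = 1*(-27) = -27)
Q(w(5, 5), 35) + a = 1 - 27 = -26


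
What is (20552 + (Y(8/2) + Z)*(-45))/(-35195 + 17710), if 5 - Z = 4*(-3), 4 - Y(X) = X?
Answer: -19787/17485 ≈ -1.1317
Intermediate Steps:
Y(X) = 4 - X
Z = 17 (Z = 5 - 4*(-3) = 5 - 1*(-12) = 5 + 12 = 17)
(20552 + (Y(8/2) + Z)*(-45))/(-35195 + 17710) = (20552 + ((4 - 8/2) + 17)*(-45))/(-35195 + 17710) = (20552 + ((4 - 8/2) + 17)*(-45))/(-17485) = (20552 + ((4 - 1*4) + 17)*(-45))*(-1/17485) = (20552 + ((4 - 4) + 17)*(-45))*(-1/17485) = (20552 + (0 + 17)*(-45))*(-1/17485) = (20552 + 17*(-45))*(-1/17485) = (20552 - 765)*(-1/17485) = 19787*(-1/17485) = -19787/17485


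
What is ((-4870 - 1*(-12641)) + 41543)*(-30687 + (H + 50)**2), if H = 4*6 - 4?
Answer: -1271660118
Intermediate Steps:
H = 20 (H = 24 - 4 = 20)
((-4870 - 1*(-12641)) + 41543)*(-30687 + (H + 50)**2) = ((-4870 - 1*(-12641)) + 41543)*(-30687 + (20 + 50)**2) = ((-4870 + 12641) + 41543)*(-30687 + 70**2) = (7771 + 41543)*(-30687 + 4900) = 49314*(-25787) = -1271660118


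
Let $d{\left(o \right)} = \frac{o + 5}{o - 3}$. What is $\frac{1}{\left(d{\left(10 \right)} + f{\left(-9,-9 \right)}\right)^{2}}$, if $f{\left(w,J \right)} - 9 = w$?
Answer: $\frac{49}{225} \approx 0.21778$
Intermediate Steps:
$f{\left(w,J \right)} = 9 + w$
$d{\left(o \right)} = \frac{5 + o}{-3 + o}$
$\frac{1}{\left(d{\left(10 \right)} + f{\left(-9,-9 \right)}\right)^{2}} = \frac{1}{\left(\frac{5 + 10}{-3 + 10} + \left(9 - 9\right)\right)^{2}} = \frac{1}{\left(\frac{1}{7} \cdot 15 + 0\right)^{2}} = \frac{1}{\left(\frac{15}{7} + 0\right)^{2}} = \frac{1}{\left(\frac{15}{7}\right)^{2}} = \frac{1}{\frac{225}{49}} = \frac{49}{225}$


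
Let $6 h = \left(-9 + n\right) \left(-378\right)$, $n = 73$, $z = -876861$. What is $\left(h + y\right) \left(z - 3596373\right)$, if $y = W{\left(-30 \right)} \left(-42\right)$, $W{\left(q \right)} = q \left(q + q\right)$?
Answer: $356212569888$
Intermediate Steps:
$W{\left(q \right)} = 2 q^{2}$ ($W{\left(q \right)} = q 2 q = 2 q^{2}$)
$y = -75600$ ($y = 2 \left(-30\right)^{2} \left(-42\right) = 2 \cdot 900 \left(-42\right) = 1800 \left(-42\right) = -75600$)
$h = -4032$ ($h = \frac{\left(-9 + 73\right) \left(-378\right)}{6} = \frac{64 \left(-378\right)}{6} = \frac{1}{6} \left(-24192\right) = -4032$)
$\left(h + y\right) \left(z - 3596373\right) = \left(-4032 - 75600\right) \left(-876861 - 3596373\right) = \left(-79632\right) \left(-4473234\right) = 356212569888$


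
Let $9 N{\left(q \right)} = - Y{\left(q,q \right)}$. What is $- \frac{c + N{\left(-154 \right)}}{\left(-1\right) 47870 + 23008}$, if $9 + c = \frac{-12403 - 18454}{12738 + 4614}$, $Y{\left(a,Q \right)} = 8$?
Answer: $- \frac{67483}{143801808} \approx -0.00046928$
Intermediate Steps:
$N{\left(q \right)} = - \frac{8}{9}$ ($N{\left(q \right)} = \frac{\left(-1\right) 8}{9} = \frac{1}{9} \left(-8\right) = - \frac{8}{9}$)
$c = - \frac{187025}{17352}$ ($c = -9 + \frac{-12403 - 18454}{12738 + 4614} = -9 - \frac{30857}{17352} = - \frac{187025}{17352} \approx -10.778$)
$- \frac{c + N{\left(-154 \right)}}{\left(-1\right) 47870 + 23008} = - \frac{- \frac{187025}{17352} - \frac{8}{9}}{\left(-1\right) 47870 + 23008} = - \frac{-67483}{5784 \left(-47870 + 23008\right)} = - \frac{-67483}{5784 \left(-24862\right)} = - \frac{\left(-67483\right) \left(-1\right)}{5784 \cdot 24862} = \left(-1\right) \frac{67483}{143801808} = - \frac{67483}{143801808}$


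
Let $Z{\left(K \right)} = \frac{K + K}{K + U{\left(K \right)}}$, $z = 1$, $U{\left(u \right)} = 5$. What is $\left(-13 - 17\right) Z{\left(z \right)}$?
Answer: $-10$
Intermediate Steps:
$Z{\left(K \right)} = \frac{2 K}{5 + K}$ ($Z{\left(K \right)} = \frac{K + K}{K + 5} = \frac{2 K}{5 + K}$)
$\left(-13 - 17\right) Z{\left(z \right)} = \left(-13 - 17\right) 2 \cdot 1 \frac{1}{5 + 1} = \left(-13 - 17\right) 2 \cdot 1 \cdot \frac{1}{6} = - 30 \cdot 2 \cdot 1 \cdot \frac{1}{6} = \left(-30\right) \frac{1}{3} = -10$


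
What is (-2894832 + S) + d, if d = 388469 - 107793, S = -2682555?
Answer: -5296711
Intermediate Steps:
d = 280676
(-2894832 + S) + d = (-2894832 - 2682555) + 280676 = -5577387 + 280676 = -5296711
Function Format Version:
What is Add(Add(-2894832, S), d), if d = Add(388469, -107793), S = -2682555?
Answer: -5296711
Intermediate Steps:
d = 280676
Add(Add(-2894832, S), d) = Add(Add(-2894832, -2682555), 280676) = Add(-5577387, 280676) = -5296711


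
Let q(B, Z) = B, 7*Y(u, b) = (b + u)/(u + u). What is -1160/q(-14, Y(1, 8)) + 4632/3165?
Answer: 622708/7385 ≈ 84.321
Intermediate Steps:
Y(u, b) = (b + u)/(14*u) (Y(u, b) = ((b + u)/(u + u))/7 = ((b + u)/((2*u)))/7 = ((b + u)*(1/(2*u)))/7 = ((b + u)/(2*u))/7 = (b + u)/(14*u))
-1160/q(-14, Y(1, 8)) + 4632/3165 = -1160/(-14) + 4632/3165 = -1160*(-1/14) + 4632*(1/3165) = 580/7 + 1544/1055 = 622708/7385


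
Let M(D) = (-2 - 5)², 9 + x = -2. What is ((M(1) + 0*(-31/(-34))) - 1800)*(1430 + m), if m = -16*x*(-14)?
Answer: 1810534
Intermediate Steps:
x = -11 (x = -9 - 2 = -11)
M(D) = 49 (M(D) = (-7)² = 49)
m = -2464 (m = -16*(-11)*(-14) = 176*(-14) = -2464)
((M(1) + 0*(-31/(-34))) - 1800)*(1430 + m) = ((49 + 0*(-31/(-34))) - 1800)*(1430 - 2464) = ((49 + 0*(-31*(-1/34))) - 1800)*(-1034) = ((49 + 0*(31/34)) - 1800)*(-1034) = ((49 + 0) - 1800)*(-1034) = (49 - 1800)*(-1034) = -1751*(-1034) = 1810534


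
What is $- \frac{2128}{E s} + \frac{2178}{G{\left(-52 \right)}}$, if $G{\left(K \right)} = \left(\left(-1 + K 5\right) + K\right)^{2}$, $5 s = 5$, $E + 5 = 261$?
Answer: $- \frac{12995029}{1567504} \approx -8.2903$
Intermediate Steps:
$E = 256$ ($E = -5 + 261 = 256$)
$s = 1$ ($s = \frac{1}{5} \cdot 5 = 1$)
$G{\left(K \right)} = \left(-1 + 6 K\right)^{2}$ ($G{\left(K \right)} = \left(\left(-1 + 5 K\right) + K\right)^{2} = \left(-1 + 6 K\right)^{2}$)
$- \frac{2128}{E s} + \frac{2178}{G{\left(-52 \right)}} = - \frac{2128}{256 \cdot 1} + \frac{2178}{\left(-1 + 6 \left(-52\right)\right)^{2}} = - \frac{2128}{256} + \frac{2178}{\left(-1 - 312\right)^{2}} = \left(-2128\right) \frac{1}{256} + \frac{2178}{\left(-313\right)^{2}} = - \frac{133}{16} + \frac{2178}{97969} = - \frac{12995029}{1567504}$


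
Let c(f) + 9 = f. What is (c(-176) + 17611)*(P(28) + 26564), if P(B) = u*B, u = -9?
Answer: 458512912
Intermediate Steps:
P(B) = -9*B
c(f) = -9 + f
(c(-176) + 17611)*(P(28) + 26564) = ((-9 - 176) + 17611)*(-9*28 + 26564) = (-185 + 17611)*(-252 + 26564) = 17426*26312 = 458512912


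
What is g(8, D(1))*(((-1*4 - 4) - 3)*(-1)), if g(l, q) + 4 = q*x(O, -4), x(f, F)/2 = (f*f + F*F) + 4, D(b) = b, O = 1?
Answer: 418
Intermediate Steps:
x(f, F) = 8 + 2*F**2 + 2*f**2 (x(f, F) = 2*((f*f + F*F) + 4) = 2*((f**2 + F**2) + 4) = 2*((F**2 + f**2) + 4) = 2*(4 + F**2 + f**2) = 8 + 2*F**2 + 2*f**2)
g(l, q) = -4 + 42*q (g(l, q) = -4 + q*(8 + 2*(-4)**2 + 2*1**2) = -4 + q*(8 + 2*16 + 2*1) = -4 + q*(8 + 32 + 2) = -4 + q*42 = -4 + 42*q)
g(8, D(1))*(((-1*4 - 4) - 3)*(-1)) = (-4 + 42*1)*(((-1*4 - 4) - 3)*(-1)) = (-4 + 42)*(((-4 - 4) - 3)*(-1)) = 38*((-8 - 3)*(-1)) = 38*(-11*(-1)) = 38*11 = 418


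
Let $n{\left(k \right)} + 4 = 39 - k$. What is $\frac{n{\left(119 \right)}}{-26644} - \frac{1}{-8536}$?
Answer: $\frac{185917}{56858296} \approx 0.0032698$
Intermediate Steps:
$n{\left(k \right)} = 35 - k$ ($n{\left(k \right)} = -4 - \left(-39 + k\right) = 35 - k$)
$\frac{n{\left(119 \right)}}{-26644} - \frac{1}{-8536} = \frac{35 - 119}{-26644} - \frac{1}{-8536} = \left(35 - 119\right) \left(- \frac{1}{26644}\right) - - \frac{1}{8536} = \left(-84\right) \left(- \frac{1}{26644}\right) + \frac{1}{8536} = \frac{21}{6661} + \frac{1}{8536} = \frac{185917}{56858296}$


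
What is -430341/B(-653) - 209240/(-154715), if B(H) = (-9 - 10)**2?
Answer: -13300934435/11170423 ≈ -1190.7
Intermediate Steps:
B(H) = 361 (B(H) = (-19)**2 = 361)
-430341/B(-653) - 209240/(-154715) = -430341/361 - 209240/(-154715) = -430341*1/361 - 209240*(-1/154715) = -430341/361 + 41848/30943 = -13300934435/11170423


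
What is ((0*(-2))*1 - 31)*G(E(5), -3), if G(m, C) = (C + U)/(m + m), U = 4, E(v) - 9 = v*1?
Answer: -31/28 ≈ -1.1071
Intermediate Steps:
E(v) = 9 + v (E(v) = 9 + v*1 = 9 + v)
G(m, C) = (4 + C)/(2*m) (G(m, C) = (C + 4)/(m + m) = (4 + C)/((2*m)) = (4 + C)*(1/(2*m)) = (4 + C)/(2*m))
((0*(-2))*1 - 31)*G(E(5), -3) = ((0*(-2))*1 - 31)*((4 - 3)/(2*(9 + 5))) = (0*1 - 31)*((½)*1/14) = (0 - 31)*((½)*(1/14)*1) = -31*1/28 = -31/28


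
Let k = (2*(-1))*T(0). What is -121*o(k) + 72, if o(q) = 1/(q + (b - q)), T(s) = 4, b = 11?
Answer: 61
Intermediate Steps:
k = -8 (k = (2*(-1))*4 = -2*4 = -8)
o(q) = 1/11 (o(q) = 1/(q + (11 - q)) = 1/11)
-121*o(k) + 72 = -121*1/11 + 72 = -11 + 72 = 61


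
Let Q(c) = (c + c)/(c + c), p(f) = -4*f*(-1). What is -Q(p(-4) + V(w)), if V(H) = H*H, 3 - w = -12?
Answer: -1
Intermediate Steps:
w = 15 (w = 3 - 1*(-12) = 3 + 12 = 15)
V(H) = H**2
p(f) = 4*f
Q(c) = 1 (Q(c) = (2*c)/((2*c)) = (2*c)*(1/(2*c)) = 1)
-Q(p(-4) + V(w)) = -1*1 = -1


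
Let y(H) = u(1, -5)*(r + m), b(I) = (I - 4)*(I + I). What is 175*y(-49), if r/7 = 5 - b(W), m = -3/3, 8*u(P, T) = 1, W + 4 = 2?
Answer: -11725/4 ≈ -2931.3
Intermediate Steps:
W = -2 (W = -4 + 2 = -2)
u(P, T) = 1/8 (u(P, T) = (1/8)*1 = 1/8)
m = -1 (m = -3*1/3 = -1)
b(I) = 2*I*(-4 + I) (b(I) = (-4 + I)*(2*I) = 2*I*(-4 + I))
r = -133 (r = 7*(5 - 2*(-2)*(-4 - 2)) = 7*(5 - 2*(-2)*(-6)) = 7*(5 - 1*24) = 7*(5 - 24) = 7*(-19) = -133)
y(H) = -67/4 (y(H) = (-133 - 1)/8 = (1/8)*(-134) = -67/4)
175*y(-49) = 175*(-67/4) = -11725/4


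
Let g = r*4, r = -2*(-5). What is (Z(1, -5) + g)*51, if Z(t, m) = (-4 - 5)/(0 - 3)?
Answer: 2193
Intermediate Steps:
r = 10
g = 40 (g = 10*4 = 40)
Z(t, m) = 3 (Z(t, m) = -9/(-3) = -9*(-⅓) = 3)
(Z(1, -5) + g)*51 = (3 + 40)*51 = 43*51 = 2193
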